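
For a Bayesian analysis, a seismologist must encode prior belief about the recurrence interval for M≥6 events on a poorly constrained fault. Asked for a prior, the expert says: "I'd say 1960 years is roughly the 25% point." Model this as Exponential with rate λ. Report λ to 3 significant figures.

λ ≈ 0.000147

P(T < 1960.0) = 1 − e^(−λ·1960.0) = 0.25, so λ = −ln(1−0.25)/1960.0 = −ln(0.75)/1960.0 = 0.000147.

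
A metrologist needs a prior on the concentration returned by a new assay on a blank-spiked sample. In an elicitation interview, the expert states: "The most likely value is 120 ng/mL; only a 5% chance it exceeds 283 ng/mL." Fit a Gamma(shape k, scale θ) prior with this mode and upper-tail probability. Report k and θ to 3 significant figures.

k ≈ 4.71, θ ≈ 32.3

Gamma(k,θ) with k>1 has mode (k−1)θ, so θ = 120/(k−1).
Need P(X < 283) = 0.95 with θ tied to k this way. Start at k = 2, θ = 120: P(X<283) ≈ 0.682.
Too low — raise k to concentrate. Iterating converges to k ≈ 4.71.
Then θ = 120/(4.71−1) ≈ 32.3.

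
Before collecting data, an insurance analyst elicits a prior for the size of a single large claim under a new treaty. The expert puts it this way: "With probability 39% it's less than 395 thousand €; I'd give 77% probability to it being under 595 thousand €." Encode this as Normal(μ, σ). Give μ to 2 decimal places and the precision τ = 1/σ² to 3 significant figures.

μ = 449.87, τ = 2.59e-05

The p-quantile of Normal(μ,σ) is μ + z_p·σ, with z_{0.39} = -0.2793 and z_{0.77} = 0.7388.
Eliminate σ: μ = (z₂·x₁ − z₁·x₂)/(z₂ − z₁) = (0.7388·395 − (-0.2793)·595)/1.018 = 449.87.
Then σ = (x₂ − x₁)/(z₂ − z₁) = (595 − 395)/1.018 = 196.43.
Precision τ = 1/σ² = 1/196.4² = 2.59e-05.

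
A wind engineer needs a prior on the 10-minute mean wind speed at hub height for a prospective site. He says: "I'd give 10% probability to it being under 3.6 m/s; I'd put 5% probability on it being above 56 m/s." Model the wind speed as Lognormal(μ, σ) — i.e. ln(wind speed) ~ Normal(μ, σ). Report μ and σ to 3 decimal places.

If T ~ Lognormal(μ,σ) then ln T ~ Normal(μ,σ), so the p-quantile of ln T is μ + z_p·σ.
ln(3.6) = 1.281 and ln(56) = 4.025; z_{0.1} = -1.282, z_{0.95} = 1.645.
σ = (4.025 − 1.281)/(1.645 − (-1.282)) = 0.938.
μ = 1.281 − (-1.282)·0.938 = 2.483.

μ ≈ 2.483, σ ≈ 0.938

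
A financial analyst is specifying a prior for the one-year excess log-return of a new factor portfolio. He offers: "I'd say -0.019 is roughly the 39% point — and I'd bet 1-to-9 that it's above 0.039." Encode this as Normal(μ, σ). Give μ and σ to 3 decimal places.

μ = -0.009, σ = 0.037

The p-quantile of Normal(μ,σ) is μ + z_p·σ, with z_{0.39} = -0.2793 and z_{0.9} = 1.282.
Eliminate σ: μ = (z₂·x₁ − z₁·x₂)/(z₂ − z₁) = (1.282·-0.019 − (-0.2793)·0.039)/1.561 = -0.009.
Then σ = (x₂ − x₁)/(z₂ − z₁) = (0.039 − -0.019)/1.561 = 0.037.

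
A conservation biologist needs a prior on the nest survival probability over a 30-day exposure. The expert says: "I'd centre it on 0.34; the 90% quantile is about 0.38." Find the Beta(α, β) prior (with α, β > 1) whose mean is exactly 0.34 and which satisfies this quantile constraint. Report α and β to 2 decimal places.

With mean 0.34 fixed, write α = 0.34s, β = 0.66s where s = α+β.
Need P(θ < 0.38) = 0.9 under Beta(0.34s, 0.66s). Normal approximation: (q−m)/√(m(1−m)/s) ≈ z_{0.9} = 1.28, so s ≈ 0.34·0.66·(1.28)²/(0.38−0.34)² = 230.3.
At s = 230.3: P(θ<0.38) ≈ 0.899. Adjusting to match 0.9 gives s ≈ 233.32.
So α = 0.34·233.32 ≈ 79.33, β = 0.66·233.32 ≈ 153.99.

α ≈ 79.33, β ≈ 153.99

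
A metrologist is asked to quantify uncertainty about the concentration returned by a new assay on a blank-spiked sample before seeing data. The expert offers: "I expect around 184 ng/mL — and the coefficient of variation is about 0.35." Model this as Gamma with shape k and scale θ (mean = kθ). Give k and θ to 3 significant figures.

For Gamma(k, scale θ): mean = kθ, variance = kθ², so CV = 1/√k.
CV = 0.35, hence k = 1/CV² = 8.16.
Then θ = mean/k = 184/8.16 = 22.5.

k ≈ 8.16, θ ≈ 22.5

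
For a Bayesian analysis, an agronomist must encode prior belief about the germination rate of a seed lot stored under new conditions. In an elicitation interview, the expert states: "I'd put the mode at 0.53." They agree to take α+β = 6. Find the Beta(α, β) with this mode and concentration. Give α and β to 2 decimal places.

For α,β > 1 the Beta mode is (α−1)/(α+β−2). With α+β = 6, the mode is (α−1)/4.
Set (α−1)/4 = 0.53 → α = 1 + 0.53·4 = 3.12.
β = 6 − α = 2.88.

α = 3.12, β = 2.88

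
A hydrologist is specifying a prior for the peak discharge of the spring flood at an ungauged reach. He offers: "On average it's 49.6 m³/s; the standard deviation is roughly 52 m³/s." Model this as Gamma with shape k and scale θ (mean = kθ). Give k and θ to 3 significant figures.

For Gamma(k, scale θ): mean = kθ, variance = kθ², so CV = 1/√k.
CV = SD/mean = 52/49.6 = 1.048, hence k = 1/CV² = 0.91.
Then θ = mean/k = 49.6/0.91 = 54.5.

k ≈ 0.91, θ ≈ 54.5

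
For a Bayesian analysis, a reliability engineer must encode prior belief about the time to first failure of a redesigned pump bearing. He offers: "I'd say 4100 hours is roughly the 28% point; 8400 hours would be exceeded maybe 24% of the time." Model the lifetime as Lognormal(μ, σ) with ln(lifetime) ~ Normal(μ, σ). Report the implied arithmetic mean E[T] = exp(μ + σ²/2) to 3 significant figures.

E[T] ≈ 6620 hours

If T ~ Lognormal(μ,σ) then ln T ~ Normal(μ,σ), so the p-quantile of ln T is μ + z_p·σ.
ln(4100) = 8.319 and ln(8400) = 9.036; z_{0.28} = -0.5828, z_{0.76} = 0.7063.
σ = (9.036 − 8.319)/(0.7063 − (-0.5828)) = 0.556.
μ = 8.319 − (-0.5828)·0.556 = 8.643.
E[T] = exp(μ + σ²/2) = exp(8.643 + 0.1548) = 6620 hours.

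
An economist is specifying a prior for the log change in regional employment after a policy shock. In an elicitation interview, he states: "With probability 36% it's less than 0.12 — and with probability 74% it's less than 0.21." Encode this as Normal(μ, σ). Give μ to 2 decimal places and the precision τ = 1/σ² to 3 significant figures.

For Normal(μ,σ), the p-quantile is μ + z_p·σ. Here z_{0.36} = -0.3585, z_{0.74} = 0.6433.
So 0.12 = μ − 0.3585σ and 0.21 = μ + 0.6433σ.
Subtracting: σ = (0.21 − 0.12)/(0.6433 − (-0.3585)) = 0.09.
Then μ = 0.12 − (-0.3585)·0.09 = 0.15.
Precision τ = 1/σ² = 1/0.08984² = 124.

μ = 0.15, τ = 124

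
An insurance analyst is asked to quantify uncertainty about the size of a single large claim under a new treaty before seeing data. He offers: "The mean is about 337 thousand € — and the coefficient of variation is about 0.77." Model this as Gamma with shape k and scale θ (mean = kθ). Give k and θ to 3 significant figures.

For Gamma(k, scale θ): mean = kθ, variance = kθ², so CV = 1/√k.
CV = 0.77, hence k = 1/CV² = 1.69.
Then θ = mean/k = 337/1.69 = 200.

k ≈ 1.69, θ ≈ 200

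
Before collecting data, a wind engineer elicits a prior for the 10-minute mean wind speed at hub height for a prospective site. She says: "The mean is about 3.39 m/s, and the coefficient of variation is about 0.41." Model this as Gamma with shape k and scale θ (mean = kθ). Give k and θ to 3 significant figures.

k ≈ 5.95, θ ≈ 0.57

For Gamma(k, scale θ): mean = kθ, variance = kθ², so CV = 1/√k.
CV = 0.41, hence k = 1/CV² = 5.95.
Then θ = mean/k = 3.39/5.95 = 0.57.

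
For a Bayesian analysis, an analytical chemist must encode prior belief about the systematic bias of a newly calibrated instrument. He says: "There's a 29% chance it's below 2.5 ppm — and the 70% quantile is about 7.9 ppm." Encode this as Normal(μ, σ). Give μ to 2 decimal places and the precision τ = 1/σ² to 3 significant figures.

μ = 5.27, τ = 0.0398

The p-quantile of Normal(μ,σ) is μ + z_p·σ, with z_{0.29} = -0.5534 and z_{0.7} = 0.5244.
Eliminate σ: μ = (z₂·x₁ − z₁·x₂)/(z₂ − z₁) = (0.5244·2.5 − (-0.5534)·7.9)/1.078 = 5.27.
Then σ = (x₂ − x₁)/(z₂ − z₁) = (7.9 − 2.5)/1.078 = 5.01.
Precision τ = 1/σ² = 1/5.01² = 0.0398.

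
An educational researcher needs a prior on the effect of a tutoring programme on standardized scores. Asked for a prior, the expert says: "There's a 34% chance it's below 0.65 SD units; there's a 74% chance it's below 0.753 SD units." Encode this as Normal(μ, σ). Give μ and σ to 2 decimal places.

For Normal(μ,σ), the p-quantile is μ + z_p·σ. Here z_{0.34} = -0.4125, z_{0.74} = 0.6433.
So 0.65 = μ − 0.4125σ and 0.753 = μ + 0.6433σ.
Subtracting: σ = (0.753 − 0.65)/(0.6433 − (-0.4125)) = 0.10.
Then μ = 0.65 − (-0.4125)·0.10 = 0.69.

μ = 0.69, σ = 0.10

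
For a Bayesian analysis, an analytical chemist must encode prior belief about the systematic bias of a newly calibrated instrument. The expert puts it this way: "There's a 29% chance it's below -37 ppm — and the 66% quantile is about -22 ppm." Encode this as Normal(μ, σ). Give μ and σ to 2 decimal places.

μ = -28.41, σ = 15.53

The p-quantile of Normal(μ,σ) is μ + z_p·σ, with z_{0.29} = -0.5534 and z_{0.66} = 0.4125.
Eliminate σ: μ = (z₂·x₁ − z₁·x₂)/(z₂ − z₁) = (0.4125·-37 − (-0.5534)·-22)/0.9658 = -28.41.
Then σ = (x₂ − x₁)/(z₂ − z₁) = (-22 − -37)/0.9658 = 15.53.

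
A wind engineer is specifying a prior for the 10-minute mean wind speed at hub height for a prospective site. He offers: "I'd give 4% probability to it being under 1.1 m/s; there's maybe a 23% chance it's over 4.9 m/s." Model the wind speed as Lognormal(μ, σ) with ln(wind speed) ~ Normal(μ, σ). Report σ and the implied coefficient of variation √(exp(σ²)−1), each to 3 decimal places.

If T ~ Lognormal(μ,σ) then ln T ~ Normal(μ,σ), so the p-quantile of ln T is μ + z_p·σ.
ln(1.1) = 0.09531 and ln(4.9) = 1.589; z_{0.04} = -1.751, z_{0.77} = 0.7388.
σ = (1.589 − 0.09531)/(0.7388 − (-1.751)) = 0.600.
μ = 0.09531 − (-1.751)·0.600 = 1.146.
CV = √(exp(σ²)−1) = √(exp(0.3601)−1) = 0.658.

σ ≈ 0.600, CV ≈ 0.658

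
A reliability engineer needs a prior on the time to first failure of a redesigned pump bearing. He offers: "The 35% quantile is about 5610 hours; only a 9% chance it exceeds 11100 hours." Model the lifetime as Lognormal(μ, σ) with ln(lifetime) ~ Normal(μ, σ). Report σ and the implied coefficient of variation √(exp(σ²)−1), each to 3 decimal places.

σ ≈ 0.395, CV ≈ 0.411

If T ~ Lognormal(μ,σ) then ln T ~ Normal(μ,σ), so the p-quantile of ln T is μ + z_p·σ.
ln(5610) = 8.632 and ln(11100) = 9.315; z_{0.35} = -0.3853, z_{0.91} = 1.341.
σ = (9.315 − 8.632)/(1.341 − (-0.3853)) = 0.395.
μ = 8.632 − (-0.3853)·0.395 = 8.785.
CV = √(exp(σ²)−1) = √(exp(0.1563)−1) = 0.411.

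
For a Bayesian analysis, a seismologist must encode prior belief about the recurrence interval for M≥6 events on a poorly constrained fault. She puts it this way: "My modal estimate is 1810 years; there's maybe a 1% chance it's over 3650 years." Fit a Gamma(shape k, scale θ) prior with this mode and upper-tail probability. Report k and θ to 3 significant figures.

k ≈ 11, θ ≈ 182

Gamma(k,θ) with k>1 has mode (k−1)θ, so θ = 1810/(k−1).
Need P(X < 3650) = 0.99 with θ tied to k this way. Start at k = 2, θ = 1810: P(X<3650) ≈ 0.598.
Too low — raise k to concentrate. Iterating converges to k ≈ 11.
Then θ = 1810/(11−1) ≈ 182.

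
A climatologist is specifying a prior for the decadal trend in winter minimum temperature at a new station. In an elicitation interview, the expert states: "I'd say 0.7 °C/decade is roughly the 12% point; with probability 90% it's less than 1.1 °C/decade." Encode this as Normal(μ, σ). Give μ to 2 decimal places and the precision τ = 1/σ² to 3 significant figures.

μ = 0.89, τ = 37.7

For Normal(μ,σ), the p-quantile is μ + z_p·σ. Here z_{0.12} = -1.175, z_{0.9} = 1.282.
So 0.7 = μ − 1.175σ and 1.1 = μ + 1.282σ.
Subtracting: σ = (1.1 − 0.7)/(1.282 − (-1.175)) = 0.16.
Then μ = 0.7 − (-1.175)·0.16 = 0.89.
Precision τ = 1/σ² = 1/0.1628² = 37.7.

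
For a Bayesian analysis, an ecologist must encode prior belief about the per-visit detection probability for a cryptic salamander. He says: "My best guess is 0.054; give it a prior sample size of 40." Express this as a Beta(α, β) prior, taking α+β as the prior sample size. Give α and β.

α = 2.16, β = 37.84

Under the effective-sample-size interpretation, Beta(α, β) has prior mean α/(α+β) and prior sample size α+β.
So α+β = 40 and α/(α+β) = 0.054, giving α = 0.054·40 = 2.16 and β = 40 − 2.16 = 37.84.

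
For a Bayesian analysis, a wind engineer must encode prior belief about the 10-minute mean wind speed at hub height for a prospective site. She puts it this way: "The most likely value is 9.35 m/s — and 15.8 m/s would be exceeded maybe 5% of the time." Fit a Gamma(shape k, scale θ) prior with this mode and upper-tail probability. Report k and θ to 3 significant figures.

Gamma(k,θ) with k>1 has mode (k−1)θ, so θ = 9.35/(k−1).
Need P(X < 15.8) = 0.95 with θ tied to k this way. Start at k = 2, θ = 9.35: P(X<15.8) ≈ 0.504.
Too low — raise k to concentrate. Iterating converges to k ≈ 11.1.
Then θ = 9.35/(11.1−1) ≈ 0.922.

k ≈ 11.1, θ ≈ 0.922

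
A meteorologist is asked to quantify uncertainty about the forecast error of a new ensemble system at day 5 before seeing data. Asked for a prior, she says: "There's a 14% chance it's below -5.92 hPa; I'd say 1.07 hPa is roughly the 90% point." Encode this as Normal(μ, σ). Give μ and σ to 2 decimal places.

μ = -2.72, σ = 2.96

For Normal(μ,σ), the p-quantile is μ + z_p·σ. Here z_{0.14} = -1.08, z_{0.9} = 1.282.
So -5.92 = μ − 1.08σ and 1.07 = μ + 1.282σ.
Subtracting: σ = (1.07 − -5.92)/(1.282 − (-1.08)) = 2.96.
Then μ = -5.92 − (-1.08)·2.96 = -2.72.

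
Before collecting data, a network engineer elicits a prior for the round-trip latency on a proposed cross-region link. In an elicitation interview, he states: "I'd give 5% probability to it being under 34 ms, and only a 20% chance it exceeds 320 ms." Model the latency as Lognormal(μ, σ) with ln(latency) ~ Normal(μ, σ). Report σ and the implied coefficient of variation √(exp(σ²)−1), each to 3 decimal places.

If T ~ Lognormal(μ,σ) then ln T ~ Normal(μ,σ), so the p-quantile of ln T is μ + z_p·σ.
ln(34) = 3.526 and ln(320) = 5.768; z_{0.05} = -1.645, z_{0.8} = 0.8416.
σ = (5.768 − 3.526)/(0.8416 − (-1.645)) = 0.902.
μ = 3.526 − (-1.645)·0.902 = 5.009.
CV = √(exp(σ²)−1) = √(exp(0.8130)−1) = 1.120.

σ ≈ 0.902, CV ≈ 1.120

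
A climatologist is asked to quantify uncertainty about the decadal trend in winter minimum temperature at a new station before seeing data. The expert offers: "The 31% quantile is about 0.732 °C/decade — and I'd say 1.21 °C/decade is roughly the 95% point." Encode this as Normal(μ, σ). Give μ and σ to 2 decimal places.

For Normal(μ,σ), the p-quantile is μ + z_p·σ. Here z_{0.31} = -0.4959, z_{0.95} = 1.645.
So 0.732 = μ − 0.4959σ and 1.21 = μ + 1.645σ.
Subtracting: σ = (1.21 − 0.732)/(1.645 − (-0.4959)) = 0.22.
Then μ = 0.732 − (-0.4959)·0.22 = 0.84.

μ = 0.84, σ = 0.22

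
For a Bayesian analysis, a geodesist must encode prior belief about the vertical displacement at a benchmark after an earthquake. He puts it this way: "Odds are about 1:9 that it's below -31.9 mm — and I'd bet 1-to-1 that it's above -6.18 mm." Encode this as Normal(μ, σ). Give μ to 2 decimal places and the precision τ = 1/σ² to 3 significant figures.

μ = -6.18, τ = 0.00248

For Normal(μ,σ), the p-quantile is μ + z_p·σ. Here z_{0.1} = -1.282, z_{0.5} = 0.
So -31.9 = μ − 1.282σ and -6.18 = μ + 0σ.
Subtracting: σ = (-6.18 − -31.9)/(0 − (-1.282)) = 20.07.
Then μ = -31.9 − (-1.282)·20.07 = -6.18.
Precision τ = 1/σ² = 1/20.07² = 0.00248.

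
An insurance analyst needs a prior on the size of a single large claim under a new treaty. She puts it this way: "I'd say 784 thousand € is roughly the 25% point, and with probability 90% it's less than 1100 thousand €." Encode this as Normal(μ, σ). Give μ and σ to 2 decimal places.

μ = 892.96, σ = 161.55

For Normal(μ,σ), the p-quantile is μ + z_p·σ. Here z_{0.25} = -0.6745, z_{0.9} = 1.282.
So 784 = μ − 0.6745σ and 1100 = μ + 1.282σ.
Subtracting: σ = (1100 − 784)/(1.282 − (-0.6745)) = 161.55.
Then μ = 784 − (-0.6745)·161.55 = 892.96.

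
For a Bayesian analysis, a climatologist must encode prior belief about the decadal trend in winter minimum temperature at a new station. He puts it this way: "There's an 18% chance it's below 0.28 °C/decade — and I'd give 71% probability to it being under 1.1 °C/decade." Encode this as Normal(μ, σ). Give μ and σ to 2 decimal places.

For Normal(μ,σ), the p-quantile is μ + z_p·σ. Here z_{0.18} = -0.9154, z_{0.71} = 0.5534.
So 0.28 = μ − 0.9154σ and 1.1 = μ + 0.5534σ.
Subtracting: σ = (1.1 − 0.28)/(0.5534 − (-0.9154)) = 0.56.
Then μ = 0.28 − (-0.9154)·0.56 = 0.79.

μ = 0.79, σ = 0.56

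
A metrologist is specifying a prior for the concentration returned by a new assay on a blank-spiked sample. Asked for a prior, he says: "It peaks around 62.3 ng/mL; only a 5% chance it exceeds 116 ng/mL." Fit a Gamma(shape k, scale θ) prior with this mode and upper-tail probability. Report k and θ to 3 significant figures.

Gamma(k,θ) with k>1 has mode (k−1)θ, so θ = 62.3/(k−1).
Need P(X < 116) = 0.95 with θ tied to k this way. Start at k = 2, θ = 62.3: P(X<116) ≈ 0.555.
Too low — raise k to concentrate. Iterating converges to k ≈ 8.2.
Then θ = 62.3/(8.2−1) ≈ 8.65.

k ≈ 8.2, θ ≈ 8.65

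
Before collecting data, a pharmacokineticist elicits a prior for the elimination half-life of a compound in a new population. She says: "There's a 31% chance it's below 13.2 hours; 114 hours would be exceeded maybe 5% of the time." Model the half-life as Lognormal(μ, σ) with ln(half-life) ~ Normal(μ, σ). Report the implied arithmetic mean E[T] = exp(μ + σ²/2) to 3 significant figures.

E[T] ≈ 36.1 hours

If T ~ Lognormal(μ,σ) then ln T ~ Normal(μ,σ), so the p-quantile of ln T is μ + z_p·σ.
ln(13.2) = 2.58 and ln(114) = 4.736; z_{0.31} = -0.4959, z_{0.95} = 1.645.
σ = (4.736 − 2.58)/(1.645 − (-0.4959)) = 1.007.
μ = 2.58 − (-0.4959)·1.007 = 3.080.
E[T] = exp(μ + σ²/2) = exp(3.080 + 0.5072) = 36.1 hours.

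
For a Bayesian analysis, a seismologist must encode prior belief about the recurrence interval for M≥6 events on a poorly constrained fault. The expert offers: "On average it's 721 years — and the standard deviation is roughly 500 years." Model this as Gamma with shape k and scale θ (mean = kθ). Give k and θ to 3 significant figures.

k ≈ 2.08, θ ≈ 347

For Gamma(k, scale θ): mean = kθ, variance = kθ², so CV = 1/√k.
CV = SD/mean = 500/721 = 0.6935, hence k = 1/CV² = 2.08.
Then θ = mean/k = 721/2.08 = 347.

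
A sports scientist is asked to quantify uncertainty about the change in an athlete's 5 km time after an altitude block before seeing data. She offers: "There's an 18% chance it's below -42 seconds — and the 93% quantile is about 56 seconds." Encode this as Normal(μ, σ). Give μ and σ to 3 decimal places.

For Normal(μ,σ), the p-quantile is μ + z_p·σ. Here z_{0.18} = -0.9154, z_{0.93} = 1.476.
So -42 = μ − 0.9154σ and 56 = μ + 1.476σ.
Subtracting: σ = (56 − -42)/(1.476 − (-0.9154)) = 40.984.
Then μ = -42 − (-0.9154)·40.984 = -4.484.

μ = -4.484, σ = 40.984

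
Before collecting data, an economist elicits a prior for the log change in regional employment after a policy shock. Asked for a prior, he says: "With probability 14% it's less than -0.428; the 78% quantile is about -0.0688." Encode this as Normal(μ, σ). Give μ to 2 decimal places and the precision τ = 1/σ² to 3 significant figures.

The p-quantile of Normal(μ,σ) is μ + z_p·σ, with z_{0.14} = -1.08 and z_{0.78} = 0.7722.
Eliminate σ: μ = (z₂·x₁ − z₁·x₂)/(z₂ − z₁) = (0.7722·-0.428 − (-1.08)·-0.0688)/1.853 = -0.22.
Then σ = (x₂ − x₁)/(z₂ − z₁) = (-0.0688 − -0.428)/1.853 = 0.19.
Precision τ = 1/σ² = 1/0.1939² = 26.6.

μ = -0.22, τ = 26.6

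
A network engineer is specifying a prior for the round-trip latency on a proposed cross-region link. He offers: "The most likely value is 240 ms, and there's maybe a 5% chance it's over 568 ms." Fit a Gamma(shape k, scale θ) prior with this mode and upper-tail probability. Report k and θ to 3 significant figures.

k ≈ 4.68, θ ≈ 65.2

Gamma(k,θ) with k>1 has mode (k−1)θ, so θ = 240/(k−1).
Need P(X < 568) = 0.95 with θ tied to k this way. Start at k = 2, θ = 240: P(X<568) ≈ 0.684.
Too low — raise k to concentrate. Iterating converges to k ≈ 4.68.
Then θ = 240/(4.68−1) ≈ 65.2.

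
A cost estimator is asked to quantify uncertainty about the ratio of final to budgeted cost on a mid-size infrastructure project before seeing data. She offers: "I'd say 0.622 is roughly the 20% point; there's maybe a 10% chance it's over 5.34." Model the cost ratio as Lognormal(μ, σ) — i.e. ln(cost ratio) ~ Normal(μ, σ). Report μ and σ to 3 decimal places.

μ ≈ 0.377, σ ≈ 1.013

If T ~ Lognormal(μ,σ) then ln T ~ Normal(μ,σ), so the p-quantile of ln T is μ + z_p·σ.
ln(0.622) = -0.4748 and ln(5.34) = 1.675; z_{0.2} = -0.8416, z_{0.9} = 1.282.
σ = (1.675 − -0.4748)/(1.282 − (-0.8416)) = 1.013.
μ = -0.4748 − (-0.8416)·1.013 = 0.377.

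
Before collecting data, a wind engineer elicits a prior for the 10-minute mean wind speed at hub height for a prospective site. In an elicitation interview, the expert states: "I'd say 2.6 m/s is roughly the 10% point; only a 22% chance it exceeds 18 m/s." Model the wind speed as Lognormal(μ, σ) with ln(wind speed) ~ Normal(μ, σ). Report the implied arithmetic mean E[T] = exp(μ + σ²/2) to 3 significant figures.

If T ~ Lognormal(μ,σ) then ln T ~ Normal(μ,σ), so the p-quantile of ln T is μ + z_p·σ.
ln(2.6) = 0.9555 and ln(18) = 2.89; z_{0.1} = -1.282, z_{0.78} = 0.7722.
σ = (2.89 − 0.9555)/(0.7722 − (-1.282)) = 0.942.
μ = 0.9555 − (-1.282)·0.942 = 2.163.
E[T] = exp(μ + σ²/2) = exp(2.163 + 0.4438) = 13.6 m/s.

E[T] ≈ 13.6 m/s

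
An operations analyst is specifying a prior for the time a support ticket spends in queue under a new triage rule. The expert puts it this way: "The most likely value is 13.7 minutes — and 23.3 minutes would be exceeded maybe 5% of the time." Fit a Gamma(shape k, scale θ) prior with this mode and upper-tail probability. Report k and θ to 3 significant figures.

Gamma(k,θ) with k>1 has mode (k−1)θ, so θ = 13.7/(k−1).
Need P(X < 23.3) = 0.95 with θ tied to k this way. Start at k = 2, θ = 13.7: P(X<23.3) ≈ 0.507.
Too low — raise k to concentrate. Iterating converges to k ≈ 10.9.
Then θ = 13.7/(10.9−1) ≈ 1.38.

k ≈ 10.9, θ ≈ 1.38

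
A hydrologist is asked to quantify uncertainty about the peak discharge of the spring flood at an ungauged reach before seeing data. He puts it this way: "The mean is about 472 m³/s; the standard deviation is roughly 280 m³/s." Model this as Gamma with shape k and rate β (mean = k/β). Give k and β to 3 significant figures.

For Gamma(k, rate β): mean = k/β, variance = k/β², so CV = 1/√k.
CV = SD/mean = 280/472 = 0.5932, hence k = 1/CV² = 2.84.
Then β = k/mean = 2.84/472 = 0.00602.

k ≈ 2.84, β ≈ 0.00602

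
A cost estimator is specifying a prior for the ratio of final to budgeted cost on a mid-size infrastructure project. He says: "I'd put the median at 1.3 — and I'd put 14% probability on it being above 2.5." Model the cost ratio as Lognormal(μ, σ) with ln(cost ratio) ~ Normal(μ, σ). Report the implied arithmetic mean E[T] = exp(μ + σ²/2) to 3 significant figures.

If T ~ Lognormal(μ,σ) then ln T ~ Normal(μ,σ), so the p-quantile of ln T is μ + z_p·σ.
ln(1.3) = 0.2624 and ln(2.5) = 0.9163; z_{0.5} = 0, z_{0.86} = 1.08.
σ = (0.9163 − 0.2624)/(1.08 − (0)) = 0.605.
μ = 0.2624 − (0)·0.605 = 0.262.
E[T] = exp(μ + σ²/2) = exp(0.262 + 0.1832) = 1.56.

E[T] ≈ 1.56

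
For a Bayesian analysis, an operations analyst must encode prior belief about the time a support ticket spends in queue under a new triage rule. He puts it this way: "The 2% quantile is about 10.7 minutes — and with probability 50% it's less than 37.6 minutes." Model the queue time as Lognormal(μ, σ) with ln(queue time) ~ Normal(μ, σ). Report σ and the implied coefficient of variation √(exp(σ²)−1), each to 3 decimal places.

If T ~ Lognormal(μ,σ) then ln T ~ Normal(μ,σ), so the p-quantile of ln T is μ + z_p·σ.
ln(10.7) = 2.37 and ln(37.6) = 3.627; z_{0.02} = -2.054, z_{0.5} = 0.
σ = (3.627 − 2.37)/(0 − (-2.054)) = 0.612.
μ = 2.37 − (-2.054)·0.612 = 3.627.
CV = √(exp(σ²)−1) = √(exp(0.3745)−1) = 0.674.

σ ≈ 0.612, CV ≈ 0.674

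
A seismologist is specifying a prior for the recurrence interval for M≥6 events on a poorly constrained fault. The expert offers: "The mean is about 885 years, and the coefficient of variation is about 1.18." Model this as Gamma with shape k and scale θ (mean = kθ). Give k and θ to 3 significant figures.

k ≈ 0.718, θ ≈ 1230

For Gamma(k, scale θ): mean = kθ, variance = kθ², so CV = 1/√k.
CV = 1.18, hence k = 1/CV² = 0.718.
Then θ = mean/k = 885/0.718 = 1230.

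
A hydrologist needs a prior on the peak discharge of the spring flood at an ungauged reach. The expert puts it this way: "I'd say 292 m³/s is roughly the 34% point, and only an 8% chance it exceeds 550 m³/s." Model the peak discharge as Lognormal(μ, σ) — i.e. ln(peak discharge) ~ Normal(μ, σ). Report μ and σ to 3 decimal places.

If T ~ Lognormal(μ,σ) then ln T ~ Normal(μ,σ), so the p-quantile of ln T is μ + z_p·σ.
ln(292) = 5.677 and ln(550) = 6.31; z_{0.34} = -0.4125, z_{0.92} = 1.405.
σ = (6.31 − 5.677)/(1.405 − (-0.4125)) = 0.348.
μ = 5.677 − (-0.4125)·0.348 = 5.820.

μ ≈ 5.820, σ ≈ 0.348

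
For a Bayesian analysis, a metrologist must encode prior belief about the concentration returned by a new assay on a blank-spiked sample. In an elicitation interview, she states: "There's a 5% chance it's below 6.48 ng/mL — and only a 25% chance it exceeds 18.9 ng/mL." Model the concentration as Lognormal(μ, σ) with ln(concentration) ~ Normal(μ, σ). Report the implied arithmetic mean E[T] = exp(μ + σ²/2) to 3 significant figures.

If T ~ Lognormal(μ,σ) then ln T ~ Normal(μ,σ), so the p-quantile of ln T is μ + z_p·σ.
ln(6.48) = 1.869 and ln(18.9) = 2.939; z_{0.05} = -1.645, z_{0.75} = 0.6745.
σ = (2.939 − 1.869)/(0.6745 − (-1.645)) = 0.462.
μ = 1.869 − (-1.645)·0.462 = 2.628.
E[T] = exp(μ + σ²/2) = exp(2.628 + 0.1065) = 15.4 ng/mL.

E[T] ≈ 15.4 ng/mL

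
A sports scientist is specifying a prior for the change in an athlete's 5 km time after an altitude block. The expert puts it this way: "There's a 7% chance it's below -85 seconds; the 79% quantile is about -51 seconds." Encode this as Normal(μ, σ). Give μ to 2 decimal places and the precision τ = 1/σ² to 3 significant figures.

μ = -63.01, τ = 0.00451

For Normal(μ,σ), the p-quantile is μ + z_p·σ. Here z_{0.07} = -1.476, z_{0.79} = 0.8064.
So -85 = μ − 1.476σ and -51 = μ + 0.8064σ.
Subtracting: σ = (-51 − -85)/(0.8064 − (-1.476)) = 14.90.
Then μ = -85 − (-1.476)·14.90 = -63.01.
Precision τ = 1/σ² = 1/14.9² = 0.00451.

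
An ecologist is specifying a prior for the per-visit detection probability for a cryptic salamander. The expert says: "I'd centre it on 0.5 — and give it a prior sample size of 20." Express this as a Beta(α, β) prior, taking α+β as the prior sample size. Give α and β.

α = 10, β = 10

Under the effective-sample-size interpretation, Beta(α, β) has prior mean α/(α+β) and prior sample size α+β.
So α+β = 20 and α/(α+β) = 0.5, giving α = 0.5·20 = 10 and β = 20 − 10 = 10.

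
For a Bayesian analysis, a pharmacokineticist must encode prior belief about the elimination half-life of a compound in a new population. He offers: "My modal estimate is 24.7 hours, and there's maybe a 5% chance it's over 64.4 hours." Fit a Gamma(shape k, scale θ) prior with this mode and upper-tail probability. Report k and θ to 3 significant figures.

Gamma(k,θ) with k>1 has mode (k−1)θ, so θ = 24.7/(k−1).
Need P(X < 64.4) = 0.95 with θ tied to k this way. Start at k = 2, θ = 24.7: P(X<64.4) ≈ 0.734.
Too low — raise k to concentrate. Iterating converges to k ≈ 3.94.
Then θ = 24.7/(3.94−1) ≈ 8.39.

k ≈ 3.94, θ ≈ 8.39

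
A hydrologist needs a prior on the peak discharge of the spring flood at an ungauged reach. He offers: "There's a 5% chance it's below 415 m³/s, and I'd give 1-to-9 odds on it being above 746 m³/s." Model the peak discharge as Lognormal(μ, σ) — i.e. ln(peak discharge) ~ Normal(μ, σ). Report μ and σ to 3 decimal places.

μ ≈ 6.358, σ ≈ 0.200

If T ~ Lognormal(μ,σ) then ln T ~ Normal(μ,σ), so the p-quantile of ln T is μ + z_p·σ.
ln(415) = 6.028 and ln(746) = 6.615; z_{0.05} = -1.645, z_{0.9} = 1.282.
σ = (6.615 − 6.028)/(1.282 − (-1.645)) = 0.200.
μ = 6.028 − (-1.645)·0.200 = 6.358.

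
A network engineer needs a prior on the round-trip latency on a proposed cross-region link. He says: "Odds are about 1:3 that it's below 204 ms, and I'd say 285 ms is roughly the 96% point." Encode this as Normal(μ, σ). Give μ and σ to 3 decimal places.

For Normal(μ,σ), the p-quantile is μ + z_p·σ. Here z_{0.25} = -0.6745, z_{0.96} = 1.751.
So 204 = μ − 0.6745σ and 285 = μ + 1.751σ.
Subtracting: σ = (285 − 204)/(1.751 − (-0.6745)) = 33.400.
Then μ = 204 − (-0.6745)·33.400 = 226.528.

μ = 226.528, σ = 33.400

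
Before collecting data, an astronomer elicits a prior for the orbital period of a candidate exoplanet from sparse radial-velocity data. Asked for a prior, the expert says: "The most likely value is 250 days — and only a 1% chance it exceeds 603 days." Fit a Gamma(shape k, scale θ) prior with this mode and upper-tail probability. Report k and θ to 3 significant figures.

Gamma(k,θ) with k>1 has mode (k−1)θ, so θ = 250/(k−1).
Need P(X < 603) = 0.99 with θ tied to k this way. Start at k = 2, θ = 250: P(X<603) ≈ 0.694.
Too low — raise k to concentrate. Iterating converges to k ≈ 7.1.
Then θ = 250/(7.1−1) ≈ 41.

k ≈ 7.1, θ ≈ 41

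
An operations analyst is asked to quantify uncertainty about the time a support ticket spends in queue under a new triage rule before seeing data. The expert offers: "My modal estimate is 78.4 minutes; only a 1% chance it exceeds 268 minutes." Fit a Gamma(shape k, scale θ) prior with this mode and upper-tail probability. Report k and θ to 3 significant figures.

k ≈ 3.88, θ ≈ 27.2

Gamma(k,θ) with k>1 has mode (k−1)θ, so θ = 78.4/(k−1).
Need P(X < 268) = 0.99 with θ tied to k this way. Start at k = 2, θ = 78.4: P(X<268) ≈ 0.855.
Too low — raise k to concentrate. Iterating converges to k ≈ 3.88.
Then θ = 78.4/(3.88−1) ≈ 27.2.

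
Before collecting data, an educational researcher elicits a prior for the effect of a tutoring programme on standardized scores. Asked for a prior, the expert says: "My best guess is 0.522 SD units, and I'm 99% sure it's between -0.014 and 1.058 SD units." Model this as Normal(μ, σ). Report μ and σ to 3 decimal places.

A symmetric 99% interval runs μ ± z·σ with z = 2.576.
Half-width = 0.536, so σ = 0.536/2.576 = 0.208.
μ is the stated best guess, 0.522.

μ = 0.522, σ = 0.208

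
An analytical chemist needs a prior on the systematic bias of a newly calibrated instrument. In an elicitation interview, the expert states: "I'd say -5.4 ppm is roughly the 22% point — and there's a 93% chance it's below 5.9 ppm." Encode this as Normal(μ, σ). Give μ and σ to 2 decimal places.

For Normal(μ,σ), the p-quantile is μ + z_p·σ. Here z_{0.22} = -0.7722, z_{0.93} = 1.476.
So -5.4 = μ − 0.7722σ and 5.9 = μ + 1.476σ.
Subtracting: σ = (5.9 − -5.4)/(1.476 − (-0.7722)) = 5.03.
Then μ = -5.4 − (-0.7722)·5.03 = -1.52.

μ = -1.52, σ = 5.03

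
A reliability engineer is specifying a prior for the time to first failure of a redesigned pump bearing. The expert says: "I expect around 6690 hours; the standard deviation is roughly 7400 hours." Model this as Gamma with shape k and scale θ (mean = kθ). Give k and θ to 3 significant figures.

For Gamma(k, scale θ): mean = kθ, variance = kθ², so CV = 1/√k.
CV = SD/mean = 7400/6690 = 1.106, hence k = 1/CV² = 0.817.
Then θ = mean/k = 6690/0.817 = 8190.

k ≈ 0.817, θ ≈ 8190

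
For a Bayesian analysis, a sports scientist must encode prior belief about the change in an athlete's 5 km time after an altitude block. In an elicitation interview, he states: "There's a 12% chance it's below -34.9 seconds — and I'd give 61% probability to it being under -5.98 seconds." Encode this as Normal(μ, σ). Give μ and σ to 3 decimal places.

μ = -11.534, σ = 19.886

The p-quantile of Normal(μ,σ) is μ + z_p·σ, with z_{0.12} = -1.175 and z_{0.61} = 0.2793.
Eliminate σ: μ = (z₂·x₁ − z₁·x₂)/(z₂ − z₁) = (0.2793·-34.9 − (-1.175)·-5.98)/1.454 = -11.534.
Then σ = (x₂ − x₁)/(z₂ − z₁) = (-5.98 − -34.9)/1.454 = 19.886.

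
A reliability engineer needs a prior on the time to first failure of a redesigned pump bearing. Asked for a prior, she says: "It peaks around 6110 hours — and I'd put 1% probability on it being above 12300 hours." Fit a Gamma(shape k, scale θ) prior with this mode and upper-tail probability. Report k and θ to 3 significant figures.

k ≈ 11, θ ≈ 610

Gamma(k,θ) with k>1 has mode (k−1)θ, so θ = 6110/(k−1).
Need P(X < 12300) = 0.99 with θ tied to k this way. Start at k = 2, θ = 6110: P(X<12300) ≈ 0.598.
Too low — raise k to concentrate. Iterating converges to k ≈ 11.
Then θ = 6110/(11−1) ≈ 610.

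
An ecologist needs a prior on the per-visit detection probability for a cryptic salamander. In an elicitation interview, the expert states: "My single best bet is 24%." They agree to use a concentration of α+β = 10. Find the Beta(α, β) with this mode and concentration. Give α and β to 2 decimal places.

α = 2.92, β = 7.08

For α,β > 1 the Beta mode is (α−1)/(α+β−2). With α+β = 10, the mode is (α−1)/8.
Set (α−1)/8 = 0.24 → α = 1 + 0.24·8 = 2.92.
β = 10 − α = 7.08.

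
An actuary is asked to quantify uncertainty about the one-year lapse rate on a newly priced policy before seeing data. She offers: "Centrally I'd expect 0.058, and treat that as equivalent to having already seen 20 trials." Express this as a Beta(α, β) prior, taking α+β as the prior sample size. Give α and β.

α = 1.16, β = 18.84

Under the effective-sample-size interpretation, Beta(α, β) has prior mean α/(α+β) and prior sample size α+β.
So α+β = 20 and α/(α+β) = 0.058, giving α = 0.058·20 = 1.16 and β = 20 − 1.16 = 18.84.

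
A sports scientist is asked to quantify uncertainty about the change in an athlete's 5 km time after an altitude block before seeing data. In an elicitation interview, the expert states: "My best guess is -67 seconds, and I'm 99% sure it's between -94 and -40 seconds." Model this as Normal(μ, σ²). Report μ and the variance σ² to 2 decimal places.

A symmetric 99% interval runs μ ± z·σ with z = 2.576.
Half-width = 27, so σ = 27/2.576 = 10.482 and σ² = 109.87.
μ is the stated best guess, -67.00.

μ = -67.00, σ² = 109.87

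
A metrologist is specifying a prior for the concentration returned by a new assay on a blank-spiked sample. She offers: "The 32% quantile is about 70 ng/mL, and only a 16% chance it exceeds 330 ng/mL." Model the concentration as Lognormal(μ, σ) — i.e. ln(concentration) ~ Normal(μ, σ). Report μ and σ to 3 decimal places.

μ ≈ 4.744, σ ≈ 1.060

If T ~ Lognormal(μ,σ) then ln T ~ Normal(μ,σ), so the p-quantile of ln T is μ + z_p·σ.
ln(70) = 4.248 and ln(330) = 5.799; z_{0.32} = -0.4677, z_{0.84} = 0.9945.
σ = (5.799 − 4.248)/(0.9945 − (-0.4677)) = 1.060.
μ = 4.248 − (-0.4677)·1.060 = 4.744.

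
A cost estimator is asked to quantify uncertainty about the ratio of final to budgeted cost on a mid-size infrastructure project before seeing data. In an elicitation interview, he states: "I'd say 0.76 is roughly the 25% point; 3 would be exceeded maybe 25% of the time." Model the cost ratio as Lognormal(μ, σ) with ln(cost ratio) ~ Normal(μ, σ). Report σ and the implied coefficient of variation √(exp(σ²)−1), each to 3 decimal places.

σ ≈ 1.018, CV ≈ 1.348

If T ~ Lognormal(μ,σ) then ln T ~ Normal(μ,σ), so the p-quantile of ln T is μ + z_p·σ.
ln(0.76) = -0.2744 and ln(3) = 1.099; z_{0.25} = -0.6745, z_{0.75} = 0.6745.
σ = (1.099 − -0.2744)/(0.6745 − (-0.6745)) = 1.018.
μ = -0.2744 − (-0.6745)·1.018 = 0.412.
CV = √(exp(σ²)−1) = √(exp(1.0360)−1) = 1.348.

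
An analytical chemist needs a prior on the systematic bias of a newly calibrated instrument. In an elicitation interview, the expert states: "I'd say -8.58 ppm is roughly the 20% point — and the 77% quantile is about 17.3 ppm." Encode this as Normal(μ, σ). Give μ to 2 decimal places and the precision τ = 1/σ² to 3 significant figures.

The p-quantile of Normal(μ,σ) is μ + z_p·σ, with z_{0.2} = -0.8416 and z_{0.77} = 0.7388.
Eliminate σ: μ = (z₂·x₁ − z₁·x₂)/(z₂ − z₁) = (0.7388·-8.58 − (-0.8416)·17.3)/1.58 = 5.20.
Then σ = (x₂ − x₁)/(z₂ − z₁) = (17.3 − -8.58)/1.58 = 16.37.
Precision τ = 1/σ² = 1/16.37² = 0.00373.

μ = 5.20, τ = 0.00373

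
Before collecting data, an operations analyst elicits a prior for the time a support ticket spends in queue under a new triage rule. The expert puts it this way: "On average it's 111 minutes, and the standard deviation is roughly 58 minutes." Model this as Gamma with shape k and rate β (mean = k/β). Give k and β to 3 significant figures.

For Gamma(k, rate β): mean = k/β, variance = k/β², so CV = 1/√k.
CV = SD/mean = 58/111 = 0.5225, hence k = 1/CV² = 3.66.
Then β = k/mean = 3.66/111 = 0.033.

k ≈ 3.66, β ≈ 0.033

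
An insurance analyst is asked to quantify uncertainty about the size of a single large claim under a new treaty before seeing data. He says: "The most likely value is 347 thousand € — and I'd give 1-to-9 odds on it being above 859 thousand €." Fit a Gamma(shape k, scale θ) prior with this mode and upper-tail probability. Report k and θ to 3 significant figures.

Gamma(k,θ) with k>1 has mode (k−1)θ, so θ = 347/(k−1).
Need P(X < 859) = 0.9 with θ tied to k this way. Start at k = 2, θ = 347: P(X<859) ≈ 0.708.
Too low — raise k to concentrate. Iterating converges to k ≈ 3.34.
Then θ = 347/(3.34−1) ≈ 148.

k ≈ 3.34, θ ≈ 148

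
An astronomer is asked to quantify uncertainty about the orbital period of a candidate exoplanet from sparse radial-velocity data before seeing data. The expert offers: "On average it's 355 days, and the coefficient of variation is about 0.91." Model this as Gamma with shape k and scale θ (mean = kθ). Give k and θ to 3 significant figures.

k ≈ 1.21, θ ≈ 294

For Gamma(k, scale θ): mean = kθ, variance = kθ², so CV = 1/√k.
CV = 0.91, hence k = 1/CV² = 1.21.
Then θ = mean/k = 355/1.21 = 294.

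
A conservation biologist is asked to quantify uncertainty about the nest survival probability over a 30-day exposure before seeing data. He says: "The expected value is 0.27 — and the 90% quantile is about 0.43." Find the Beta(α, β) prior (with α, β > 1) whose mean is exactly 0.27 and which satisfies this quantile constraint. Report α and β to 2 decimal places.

α ≈ 3.60, β ≈ 9.74

With mean 0.27 fixed, write α = 0.27s, β = 0.73s where s = α+β.
Need P(θ < 0.43) = 0.9 under Beta(0.27s, 0.73s). Normal approximation: (q−m)/√(m(1−m)/s) ≈ z_{0.9} = 1.28, so s ≈ 0.27·0.73·(1.28)²/(0.43−0.27)² = 12.6.
At s = 12.6: P(θ<0.43) ≈ 0.895. Adjusting to match 0.9 gives s ≈ 13.35.
So α = 0.27·13.35 ≈ 3.60, β = 0.73·13.35 ≈ 9.74.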